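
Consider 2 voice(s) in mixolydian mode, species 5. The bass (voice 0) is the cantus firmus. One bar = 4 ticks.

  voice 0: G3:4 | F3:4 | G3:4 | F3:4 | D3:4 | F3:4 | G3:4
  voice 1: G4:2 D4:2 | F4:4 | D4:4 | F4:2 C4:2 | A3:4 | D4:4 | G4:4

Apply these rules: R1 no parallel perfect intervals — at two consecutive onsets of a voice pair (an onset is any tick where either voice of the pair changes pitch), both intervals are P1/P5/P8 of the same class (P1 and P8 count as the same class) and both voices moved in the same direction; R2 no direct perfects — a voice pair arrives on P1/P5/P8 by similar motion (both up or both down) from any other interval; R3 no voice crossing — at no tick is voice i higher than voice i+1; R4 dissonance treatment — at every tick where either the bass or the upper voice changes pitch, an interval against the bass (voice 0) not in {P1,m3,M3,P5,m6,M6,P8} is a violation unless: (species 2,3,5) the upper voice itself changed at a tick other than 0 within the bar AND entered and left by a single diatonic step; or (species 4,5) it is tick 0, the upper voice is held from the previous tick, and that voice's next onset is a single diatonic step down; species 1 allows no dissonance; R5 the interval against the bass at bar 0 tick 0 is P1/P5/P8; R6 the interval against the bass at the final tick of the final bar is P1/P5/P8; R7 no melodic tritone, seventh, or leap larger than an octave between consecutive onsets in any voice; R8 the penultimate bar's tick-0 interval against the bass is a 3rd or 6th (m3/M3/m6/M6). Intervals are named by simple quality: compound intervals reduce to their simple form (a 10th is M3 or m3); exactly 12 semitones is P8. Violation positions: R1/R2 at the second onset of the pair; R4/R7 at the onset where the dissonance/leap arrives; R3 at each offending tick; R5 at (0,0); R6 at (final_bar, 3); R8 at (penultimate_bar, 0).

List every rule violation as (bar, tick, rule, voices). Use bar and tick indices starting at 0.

(4, 0, R1, (0, 1))
(6, 0, R2, (0, 1))

bar 0: v0=G3 v1=G4 downbeat P8
bar 1: v0=F3 v1=F4 downbeat P8
bar 2: v0=G3 v1=D4 downbeat P5
bar 3: v0=F3 v1=F4 downbeat P8
bar 4: v0=D3 v1=A3 downbeat P5
bar 5: v0=F3 v1=D4 downbeat M6
bar 6: v0=G3 v1=G4 downbeat P8
  -> R1 @ bar 4 tick 0 v(0, 1): F3/C4 P5 -> D3/A3 P5 similar
  -> R2 @ bar 6 tick 0 v(0, 1): F3/D4 M6 -> G3/G4 P8 similar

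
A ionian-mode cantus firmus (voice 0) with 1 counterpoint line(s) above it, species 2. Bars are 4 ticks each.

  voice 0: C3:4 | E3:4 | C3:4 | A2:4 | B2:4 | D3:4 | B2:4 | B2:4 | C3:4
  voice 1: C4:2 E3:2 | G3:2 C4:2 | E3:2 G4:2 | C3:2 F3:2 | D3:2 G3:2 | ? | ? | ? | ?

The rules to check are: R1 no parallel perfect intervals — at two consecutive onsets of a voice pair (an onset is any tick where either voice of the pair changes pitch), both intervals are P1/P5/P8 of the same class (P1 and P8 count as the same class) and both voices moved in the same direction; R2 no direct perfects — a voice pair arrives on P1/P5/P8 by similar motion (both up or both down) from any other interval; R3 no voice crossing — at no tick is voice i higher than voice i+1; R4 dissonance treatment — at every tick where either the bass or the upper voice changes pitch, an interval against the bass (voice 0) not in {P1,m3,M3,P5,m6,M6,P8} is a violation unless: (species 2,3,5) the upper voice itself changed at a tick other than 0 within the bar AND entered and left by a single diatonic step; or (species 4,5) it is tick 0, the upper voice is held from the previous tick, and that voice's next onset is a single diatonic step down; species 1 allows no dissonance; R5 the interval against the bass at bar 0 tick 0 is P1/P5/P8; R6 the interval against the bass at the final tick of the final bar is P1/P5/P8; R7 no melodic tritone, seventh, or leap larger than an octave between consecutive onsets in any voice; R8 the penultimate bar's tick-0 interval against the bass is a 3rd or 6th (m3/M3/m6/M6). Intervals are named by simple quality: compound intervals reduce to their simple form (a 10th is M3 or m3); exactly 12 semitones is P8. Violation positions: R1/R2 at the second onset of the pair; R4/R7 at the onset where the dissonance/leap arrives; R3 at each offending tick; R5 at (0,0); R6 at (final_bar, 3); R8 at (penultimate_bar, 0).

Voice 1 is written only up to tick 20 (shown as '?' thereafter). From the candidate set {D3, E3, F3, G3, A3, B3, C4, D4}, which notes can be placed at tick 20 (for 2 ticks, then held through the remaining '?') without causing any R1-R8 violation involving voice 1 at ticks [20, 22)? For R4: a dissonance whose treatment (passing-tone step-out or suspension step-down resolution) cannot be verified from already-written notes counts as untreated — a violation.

{B3, D3, F3}

D3: legal
E3: violates R4
F3: legal
G3: violates R4
A3: violates R2
B3: legal
C4: violates R4
D4: violates R2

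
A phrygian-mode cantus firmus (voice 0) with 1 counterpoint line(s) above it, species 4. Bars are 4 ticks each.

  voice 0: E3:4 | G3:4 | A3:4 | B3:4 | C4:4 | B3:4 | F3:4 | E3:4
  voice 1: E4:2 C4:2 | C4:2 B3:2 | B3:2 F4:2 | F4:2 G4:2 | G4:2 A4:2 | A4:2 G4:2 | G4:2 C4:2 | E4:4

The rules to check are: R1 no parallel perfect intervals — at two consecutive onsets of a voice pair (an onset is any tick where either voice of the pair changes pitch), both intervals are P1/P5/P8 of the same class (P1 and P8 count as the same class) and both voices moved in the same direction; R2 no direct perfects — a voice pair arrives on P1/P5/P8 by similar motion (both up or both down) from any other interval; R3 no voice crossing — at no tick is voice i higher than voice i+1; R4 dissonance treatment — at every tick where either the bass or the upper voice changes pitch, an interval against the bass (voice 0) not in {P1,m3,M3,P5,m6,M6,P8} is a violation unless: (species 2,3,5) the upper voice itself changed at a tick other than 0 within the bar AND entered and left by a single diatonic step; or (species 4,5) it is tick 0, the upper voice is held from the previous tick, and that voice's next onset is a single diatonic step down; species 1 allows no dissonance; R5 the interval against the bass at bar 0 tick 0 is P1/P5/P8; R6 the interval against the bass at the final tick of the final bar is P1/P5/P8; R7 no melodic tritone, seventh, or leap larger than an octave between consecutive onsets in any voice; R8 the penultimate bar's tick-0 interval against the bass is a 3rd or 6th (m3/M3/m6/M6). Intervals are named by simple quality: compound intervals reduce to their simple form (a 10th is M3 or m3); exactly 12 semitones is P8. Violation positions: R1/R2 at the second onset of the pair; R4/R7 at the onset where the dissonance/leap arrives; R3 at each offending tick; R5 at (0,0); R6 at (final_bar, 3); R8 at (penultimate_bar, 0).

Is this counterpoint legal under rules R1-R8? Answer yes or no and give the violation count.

No (6 violations)

bar 0: v0=E3 v1=E4 (P8)
bar 1: v0=G3 v1=C4 (P4)
bar 2: v0=A3 v1=B3 (M2)
bar 3: v0=B3 v1=F4 (TT)
bar 4: v0=C4 v1=G4 (P5)
bar 5: v0=B3 v1=A4 (m7)
bar 6: v0=F3 v1=G4 (M2)
bar 7: v0=E3 v1=E4 (P8)
  R4 @ bar2.0: A3/B3 M2 untreated
  R7 @ bar2.2: B3->F4 leap 6st
  R4 @ bar3.0: B3/F4 TT untreated
  R4 @ bar6.0: F3/G4 M2 untreated
  R7 @ bar6.0: B3->F3 leap 6st
  R8 @ bar6.0: penult M2 not 3rd/6th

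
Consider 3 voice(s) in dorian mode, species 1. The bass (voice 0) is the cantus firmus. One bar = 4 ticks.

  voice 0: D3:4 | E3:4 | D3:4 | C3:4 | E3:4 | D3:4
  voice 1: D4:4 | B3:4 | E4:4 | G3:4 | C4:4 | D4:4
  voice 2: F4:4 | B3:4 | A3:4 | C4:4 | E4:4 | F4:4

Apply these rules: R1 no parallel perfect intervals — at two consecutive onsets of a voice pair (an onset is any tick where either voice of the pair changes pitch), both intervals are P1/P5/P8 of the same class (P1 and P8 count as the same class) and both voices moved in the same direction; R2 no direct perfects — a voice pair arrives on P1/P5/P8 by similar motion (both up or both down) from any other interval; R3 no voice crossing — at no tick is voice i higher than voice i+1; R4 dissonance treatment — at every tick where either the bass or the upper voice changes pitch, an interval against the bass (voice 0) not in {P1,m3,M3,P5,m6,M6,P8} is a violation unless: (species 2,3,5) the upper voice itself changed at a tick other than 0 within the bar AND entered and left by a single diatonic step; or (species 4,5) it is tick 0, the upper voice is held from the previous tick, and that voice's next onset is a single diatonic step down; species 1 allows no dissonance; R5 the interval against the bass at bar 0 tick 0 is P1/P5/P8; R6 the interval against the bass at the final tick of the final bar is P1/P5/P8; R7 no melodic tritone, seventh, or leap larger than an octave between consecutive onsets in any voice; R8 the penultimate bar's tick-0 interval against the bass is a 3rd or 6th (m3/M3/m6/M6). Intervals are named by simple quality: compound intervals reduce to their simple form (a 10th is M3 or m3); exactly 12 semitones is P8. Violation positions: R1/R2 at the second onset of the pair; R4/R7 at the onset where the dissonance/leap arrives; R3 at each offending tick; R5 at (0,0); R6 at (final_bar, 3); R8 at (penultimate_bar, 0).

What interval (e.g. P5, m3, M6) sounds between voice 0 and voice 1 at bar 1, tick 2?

voice 0=E3 voice 1=B3 -> P5

P5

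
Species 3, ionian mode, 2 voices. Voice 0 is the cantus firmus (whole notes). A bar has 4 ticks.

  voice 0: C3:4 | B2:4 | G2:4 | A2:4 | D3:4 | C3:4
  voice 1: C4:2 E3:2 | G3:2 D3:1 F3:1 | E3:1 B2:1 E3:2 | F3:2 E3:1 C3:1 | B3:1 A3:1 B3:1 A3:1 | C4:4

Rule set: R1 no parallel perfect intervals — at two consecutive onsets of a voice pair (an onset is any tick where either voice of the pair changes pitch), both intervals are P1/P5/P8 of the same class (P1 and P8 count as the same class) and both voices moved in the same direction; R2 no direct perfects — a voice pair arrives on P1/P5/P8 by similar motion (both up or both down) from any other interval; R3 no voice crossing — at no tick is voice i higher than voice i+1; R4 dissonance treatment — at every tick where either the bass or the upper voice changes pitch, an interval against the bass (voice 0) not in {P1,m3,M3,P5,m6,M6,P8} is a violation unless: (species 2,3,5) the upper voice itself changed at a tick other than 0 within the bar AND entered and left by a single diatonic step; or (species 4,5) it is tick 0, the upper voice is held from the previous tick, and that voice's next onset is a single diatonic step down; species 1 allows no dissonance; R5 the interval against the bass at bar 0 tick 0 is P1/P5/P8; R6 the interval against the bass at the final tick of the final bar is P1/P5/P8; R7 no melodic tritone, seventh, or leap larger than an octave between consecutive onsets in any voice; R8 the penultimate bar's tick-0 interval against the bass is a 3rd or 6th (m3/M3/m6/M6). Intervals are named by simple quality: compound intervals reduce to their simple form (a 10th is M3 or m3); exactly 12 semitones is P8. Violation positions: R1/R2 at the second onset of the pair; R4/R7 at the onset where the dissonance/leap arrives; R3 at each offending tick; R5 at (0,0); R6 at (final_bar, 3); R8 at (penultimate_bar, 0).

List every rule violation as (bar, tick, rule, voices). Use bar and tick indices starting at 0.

bar 0: v0=C3 v1=C4 downbeat P8
bar 1: v0=B2 v1=G3 downbeat m6
bar 2: v0=G2 v1=E3 downbeat M6
bar 3: v0=A2 v1=F3 downbeat m6
bar 4: v0=D3 v1=B3 downbeat M6
bar 5: v0=C3 v1=C4 downbeat P8
  -> R4 @ bar 1 tick 3 v(0, 1): B2/F3 TT untreated
  -> R7 @ bar 4 tick 0 v(1,): C3->B3 leap 11st

(1, 3, R4, (0, 1))
(4, 0, R7, (1,))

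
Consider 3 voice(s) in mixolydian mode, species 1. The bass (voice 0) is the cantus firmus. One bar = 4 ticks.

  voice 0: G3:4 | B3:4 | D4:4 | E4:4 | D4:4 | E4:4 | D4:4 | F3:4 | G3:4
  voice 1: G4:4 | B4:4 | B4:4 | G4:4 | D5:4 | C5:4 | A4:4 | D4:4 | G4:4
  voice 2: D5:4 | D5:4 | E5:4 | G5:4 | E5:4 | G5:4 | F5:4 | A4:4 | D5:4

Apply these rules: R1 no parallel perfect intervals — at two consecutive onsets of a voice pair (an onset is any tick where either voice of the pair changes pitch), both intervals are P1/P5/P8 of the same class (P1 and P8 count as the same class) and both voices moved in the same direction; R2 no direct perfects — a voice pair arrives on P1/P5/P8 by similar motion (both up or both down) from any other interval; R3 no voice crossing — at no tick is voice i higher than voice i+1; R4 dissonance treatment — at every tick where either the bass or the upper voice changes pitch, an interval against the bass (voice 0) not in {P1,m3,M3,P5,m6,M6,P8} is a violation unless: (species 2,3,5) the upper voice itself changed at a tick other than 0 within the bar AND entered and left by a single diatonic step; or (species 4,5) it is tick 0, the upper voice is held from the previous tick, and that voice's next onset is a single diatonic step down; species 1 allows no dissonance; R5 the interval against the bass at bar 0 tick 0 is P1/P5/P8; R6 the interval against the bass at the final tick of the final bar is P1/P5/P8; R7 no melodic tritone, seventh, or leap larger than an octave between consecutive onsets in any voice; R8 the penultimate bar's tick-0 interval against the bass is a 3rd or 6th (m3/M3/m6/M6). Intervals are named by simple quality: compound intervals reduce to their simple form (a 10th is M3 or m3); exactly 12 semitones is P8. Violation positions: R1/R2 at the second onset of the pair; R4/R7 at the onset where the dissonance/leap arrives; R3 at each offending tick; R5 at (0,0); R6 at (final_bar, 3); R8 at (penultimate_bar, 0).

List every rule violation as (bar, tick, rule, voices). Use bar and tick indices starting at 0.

(1, 0, R1, (0, 1))
(2, 0, R4, (0, 2))
(4, 0, R4, (0, 2))
(6, 0, R2, (0, 1))
(7, 0, R2, (1, 2))
(8, 0, R1, (1, 2))
(8, 0, R2, (0, 1))
(8, 0, R2, (0, 2))

bar 0: v0=G3 v1=G4 v2=D5 downbeat P5
bar 1: v0=B3 v1=B4 v2=D5 downbeat m3
bar 2: v0=D4 v1=B4 v2=E5 downbeat M2
bar 3: v0=E4 v1=G4 v2=G5 downbeat m3
bar 4: v0=D4 v1=D5 v2=E5 downbeat M2
bar 5: v0=E4 v1=C5 v2=G5 downbeat m3
bar 6: v0=D4 v1=A4 v2=F5 downbeat m3
bar 7: v0=F3 v1=D4 v2=A4 downbeat M3
bar 8: v0=G3 v1=G4 v2=D5 downbeat P5
  -> R1 @ bar 1 tick 0 v(0, 1): G3/G4 P8 -> B3/B4 P8 similar
  -> R4 @ bar 2 tick 0 v(0, 2): D4/E5 M2 untreated
  -> R4 @ bar 4 tick 0 v(0, 2): D4/E5 M2 untreated
  -> R2 @ bar 6 tick 0 v(0, 1): E4/C5 m6 -> D4/A4 P5 similar
  -> R2 @ bar 7 tick 0 v(1, 2): A4/F5 m6 -> D4/A4 P5 similar
  -> R1 @ bar 8 tick 0 v(1, 2): D4/A4 P5 -> G4/D5 P5 similar
  -> R2 @ bar 8 tick 0 v(0, 1): F3/D4 M6 -> G3/G4 P8 similar
  -> R2 @ bar 8 tick 0 v(0, 2): F3/A4 M3 -> G3/D5 P5 similar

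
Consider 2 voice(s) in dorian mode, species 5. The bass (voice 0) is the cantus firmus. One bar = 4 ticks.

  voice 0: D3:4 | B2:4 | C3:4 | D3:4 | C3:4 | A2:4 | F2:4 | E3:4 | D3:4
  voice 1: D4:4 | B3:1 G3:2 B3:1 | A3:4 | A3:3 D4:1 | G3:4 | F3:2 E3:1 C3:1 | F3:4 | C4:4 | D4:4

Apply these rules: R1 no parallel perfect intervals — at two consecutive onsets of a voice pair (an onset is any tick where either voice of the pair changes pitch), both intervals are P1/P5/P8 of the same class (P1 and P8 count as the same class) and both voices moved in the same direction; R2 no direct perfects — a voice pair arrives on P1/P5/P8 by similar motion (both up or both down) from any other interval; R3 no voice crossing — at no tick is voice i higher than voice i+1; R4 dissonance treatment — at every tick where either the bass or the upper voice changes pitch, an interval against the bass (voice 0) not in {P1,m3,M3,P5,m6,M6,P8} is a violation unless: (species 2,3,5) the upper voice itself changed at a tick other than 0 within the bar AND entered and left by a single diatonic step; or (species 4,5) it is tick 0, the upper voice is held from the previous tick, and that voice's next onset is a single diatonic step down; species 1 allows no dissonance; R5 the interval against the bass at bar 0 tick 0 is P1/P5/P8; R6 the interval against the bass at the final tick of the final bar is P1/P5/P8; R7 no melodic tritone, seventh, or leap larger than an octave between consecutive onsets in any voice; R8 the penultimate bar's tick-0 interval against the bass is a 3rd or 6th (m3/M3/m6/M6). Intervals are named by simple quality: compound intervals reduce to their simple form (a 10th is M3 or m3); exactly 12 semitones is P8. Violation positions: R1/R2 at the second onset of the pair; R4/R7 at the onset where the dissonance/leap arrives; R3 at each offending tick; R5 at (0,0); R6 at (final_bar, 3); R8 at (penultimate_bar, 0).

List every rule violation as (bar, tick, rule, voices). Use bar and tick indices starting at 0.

bar 0: v0=D3 v1=D4 downbeat P8
bar 1: v0=B2 v1=B3 downbeat P8
bar 2: v0=C3 v1=A3 downbeat M6
bar 3: v0=D3 v1=A3 downbeat P5
bar 4: v0=C3 v1=G3 downbeat P5
bar 5: v0=A2 v1=F3 downbeat m6
bar 6: v0=F2 v1=F3 downbeat P8
bar 7: v0=E3 v1=C4 downbeat m6
bar 8: v0=D3 v1=D4 downbeat P8
  -> R1 @ bar 1 tick 0 v(0, 1): D3/D4 P8 -> B2/B3 P8 similar
  -> R2 @ bar 4 tick 0 v(0, 1): D3/D4 P8 -> C3/G3 P5 similar
  -> R7 @ bar 7 tick 0 v(0,): F2->E3 leap 11st

(1, 0, R1, (0, 1))
(4, 0, R2, (0, 1))
(7, 0, R7, (0,))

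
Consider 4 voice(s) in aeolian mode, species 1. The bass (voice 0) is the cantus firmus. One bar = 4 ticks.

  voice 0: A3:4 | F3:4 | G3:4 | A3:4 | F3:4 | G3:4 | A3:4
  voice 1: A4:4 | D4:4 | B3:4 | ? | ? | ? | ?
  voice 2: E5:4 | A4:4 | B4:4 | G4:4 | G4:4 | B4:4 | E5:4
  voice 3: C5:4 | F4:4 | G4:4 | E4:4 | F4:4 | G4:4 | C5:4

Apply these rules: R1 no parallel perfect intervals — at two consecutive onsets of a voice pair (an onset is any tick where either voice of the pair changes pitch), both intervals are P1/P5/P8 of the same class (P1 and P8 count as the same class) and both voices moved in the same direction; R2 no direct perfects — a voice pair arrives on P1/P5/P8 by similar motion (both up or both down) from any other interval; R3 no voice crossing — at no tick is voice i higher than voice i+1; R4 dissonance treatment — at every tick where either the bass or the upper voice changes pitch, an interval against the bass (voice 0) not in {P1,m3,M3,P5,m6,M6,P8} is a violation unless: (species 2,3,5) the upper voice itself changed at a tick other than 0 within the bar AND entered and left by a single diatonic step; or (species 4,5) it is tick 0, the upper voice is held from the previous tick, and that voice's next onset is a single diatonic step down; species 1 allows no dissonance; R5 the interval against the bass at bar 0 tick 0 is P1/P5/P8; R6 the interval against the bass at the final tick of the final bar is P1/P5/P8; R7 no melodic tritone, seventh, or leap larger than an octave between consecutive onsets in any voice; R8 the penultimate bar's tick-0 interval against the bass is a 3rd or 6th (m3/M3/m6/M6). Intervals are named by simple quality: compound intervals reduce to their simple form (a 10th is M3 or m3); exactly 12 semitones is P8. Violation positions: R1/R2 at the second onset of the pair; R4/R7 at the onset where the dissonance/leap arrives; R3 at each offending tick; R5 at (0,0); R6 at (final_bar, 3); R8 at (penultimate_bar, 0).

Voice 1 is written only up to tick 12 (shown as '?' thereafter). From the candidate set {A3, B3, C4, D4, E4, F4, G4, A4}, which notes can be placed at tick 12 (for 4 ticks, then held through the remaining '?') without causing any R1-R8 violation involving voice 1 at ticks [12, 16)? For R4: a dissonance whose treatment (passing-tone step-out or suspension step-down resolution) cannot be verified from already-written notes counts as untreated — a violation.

A3: violates R2
B3: violates R4
C4: legal
D4: violates R4
E4: violates R2
F4: violates R7
G4: violates R4
A4: violates R2,R3,R7

{C4}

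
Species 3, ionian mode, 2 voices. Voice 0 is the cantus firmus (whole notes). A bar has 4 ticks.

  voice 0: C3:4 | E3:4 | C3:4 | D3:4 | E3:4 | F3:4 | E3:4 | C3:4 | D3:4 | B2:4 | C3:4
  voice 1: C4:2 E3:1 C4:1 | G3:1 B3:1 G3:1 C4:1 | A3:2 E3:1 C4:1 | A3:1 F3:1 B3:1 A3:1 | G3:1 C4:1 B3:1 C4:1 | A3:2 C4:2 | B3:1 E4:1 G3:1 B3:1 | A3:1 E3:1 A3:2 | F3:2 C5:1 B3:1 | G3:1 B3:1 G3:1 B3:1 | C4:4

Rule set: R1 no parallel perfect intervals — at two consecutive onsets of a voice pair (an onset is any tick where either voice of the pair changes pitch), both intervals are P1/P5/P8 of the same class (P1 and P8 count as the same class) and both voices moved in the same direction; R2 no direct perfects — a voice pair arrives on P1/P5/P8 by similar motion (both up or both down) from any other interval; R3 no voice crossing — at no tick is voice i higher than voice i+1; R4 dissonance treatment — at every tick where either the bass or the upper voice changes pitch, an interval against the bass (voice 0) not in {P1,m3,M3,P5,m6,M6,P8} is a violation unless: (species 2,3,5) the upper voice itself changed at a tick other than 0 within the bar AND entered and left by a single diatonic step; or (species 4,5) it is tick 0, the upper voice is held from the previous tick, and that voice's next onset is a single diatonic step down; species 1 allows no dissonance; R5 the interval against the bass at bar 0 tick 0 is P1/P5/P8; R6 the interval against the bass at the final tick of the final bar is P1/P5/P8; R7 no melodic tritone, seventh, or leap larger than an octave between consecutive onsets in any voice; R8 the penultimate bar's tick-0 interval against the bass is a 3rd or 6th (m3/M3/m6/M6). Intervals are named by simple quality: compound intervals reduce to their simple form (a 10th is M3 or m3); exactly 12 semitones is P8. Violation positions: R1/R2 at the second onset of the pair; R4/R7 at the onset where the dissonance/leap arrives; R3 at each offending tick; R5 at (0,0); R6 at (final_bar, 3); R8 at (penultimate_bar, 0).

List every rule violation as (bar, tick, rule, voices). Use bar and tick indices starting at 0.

bar 0: v0=C3 v1=C4 downbeat P8
bar 1: v0=E3 v1=G3 downbeat m3
bar 2: v0=C3 v1=A3 downbeat M6
bar 3: v0=D3 v1=A3 downbeat P5
bar 4: v0=E3 v1=G3 downbeat m3
bar 5: v0=F3 v1=A3 downbeat M3
bar 6: v0=E3 v1=B3 downbeat P5
bar 7: v0=C3 v1=A3 downbeat M6
bar 8: v0=D3 v1=F3 downbeat m3
bar 9: v0=B2 v1=G3 downbeat m6
bar 10: v0=C3 v1=C4 downbeat P8
  -> R7 @ bar 3 tick 2 v(1,): F3->B3 leap 6st
  -> R1 @ bar 6 tick 0 v(0, 1): F3/C4 P5 -> E3/B3 P5 similar
  -> R4 @ bar 8 tick 2 v(0, 1): D3/C5 m7 untreated
  -> R7 @ bar 8 tick 2 v(1,): F3->C5 leap 19st
  -> R7 @ bar 8 tick 3 v(1,): C5->B3 leap 13st
  -> R1 @ bar 10 tick 0 v(0, 1): B2/B3 P8 -> C3/C4 P8 similar

(3, 2, R7, (1,))
(6, 0, R1, (0, 1))
(8, 2, R4, (0, 1))
(8, 2, R7, (1,))
(8, 3, R7, (1,))
(10, 0, R1, (0, 1))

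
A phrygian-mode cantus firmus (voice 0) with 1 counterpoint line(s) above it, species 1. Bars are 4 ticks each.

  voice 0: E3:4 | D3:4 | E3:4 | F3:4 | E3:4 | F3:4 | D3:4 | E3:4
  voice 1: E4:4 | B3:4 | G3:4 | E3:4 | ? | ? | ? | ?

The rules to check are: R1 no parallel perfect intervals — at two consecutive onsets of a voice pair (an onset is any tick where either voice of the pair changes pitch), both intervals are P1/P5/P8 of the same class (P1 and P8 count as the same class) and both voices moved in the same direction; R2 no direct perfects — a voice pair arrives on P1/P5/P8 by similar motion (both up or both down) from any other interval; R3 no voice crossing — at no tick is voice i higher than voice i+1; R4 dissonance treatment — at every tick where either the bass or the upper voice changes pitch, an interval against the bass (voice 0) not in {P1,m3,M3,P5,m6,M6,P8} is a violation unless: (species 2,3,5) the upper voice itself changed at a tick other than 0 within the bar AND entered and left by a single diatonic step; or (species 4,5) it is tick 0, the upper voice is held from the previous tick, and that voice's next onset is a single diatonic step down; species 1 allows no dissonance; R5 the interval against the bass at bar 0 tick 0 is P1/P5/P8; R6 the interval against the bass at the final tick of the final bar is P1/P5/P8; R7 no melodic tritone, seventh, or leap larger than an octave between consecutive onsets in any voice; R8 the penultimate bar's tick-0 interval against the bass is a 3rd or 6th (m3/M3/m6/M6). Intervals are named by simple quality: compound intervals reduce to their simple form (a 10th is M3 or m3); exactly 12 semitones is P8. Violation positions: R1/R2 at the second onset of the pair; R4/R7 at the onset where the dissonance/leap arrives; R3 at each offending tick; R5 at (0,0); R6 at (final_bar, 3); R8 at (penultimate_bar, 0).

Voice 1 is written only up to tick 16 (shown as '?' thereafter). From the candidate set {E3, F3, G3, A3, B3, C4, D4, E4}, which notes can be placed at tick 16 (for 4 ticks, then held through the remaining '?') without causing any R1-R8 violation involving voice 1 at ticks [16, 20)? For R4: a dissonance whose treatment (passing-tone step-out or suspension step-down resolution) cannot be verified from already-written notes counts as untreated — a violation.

E3: legal
F3: violates R4
G3: legal
A3: violates R4
B3: legal
C4: legal
D4: violates R4,R7
E4: legal

{B3, C4, E3, E4, G3}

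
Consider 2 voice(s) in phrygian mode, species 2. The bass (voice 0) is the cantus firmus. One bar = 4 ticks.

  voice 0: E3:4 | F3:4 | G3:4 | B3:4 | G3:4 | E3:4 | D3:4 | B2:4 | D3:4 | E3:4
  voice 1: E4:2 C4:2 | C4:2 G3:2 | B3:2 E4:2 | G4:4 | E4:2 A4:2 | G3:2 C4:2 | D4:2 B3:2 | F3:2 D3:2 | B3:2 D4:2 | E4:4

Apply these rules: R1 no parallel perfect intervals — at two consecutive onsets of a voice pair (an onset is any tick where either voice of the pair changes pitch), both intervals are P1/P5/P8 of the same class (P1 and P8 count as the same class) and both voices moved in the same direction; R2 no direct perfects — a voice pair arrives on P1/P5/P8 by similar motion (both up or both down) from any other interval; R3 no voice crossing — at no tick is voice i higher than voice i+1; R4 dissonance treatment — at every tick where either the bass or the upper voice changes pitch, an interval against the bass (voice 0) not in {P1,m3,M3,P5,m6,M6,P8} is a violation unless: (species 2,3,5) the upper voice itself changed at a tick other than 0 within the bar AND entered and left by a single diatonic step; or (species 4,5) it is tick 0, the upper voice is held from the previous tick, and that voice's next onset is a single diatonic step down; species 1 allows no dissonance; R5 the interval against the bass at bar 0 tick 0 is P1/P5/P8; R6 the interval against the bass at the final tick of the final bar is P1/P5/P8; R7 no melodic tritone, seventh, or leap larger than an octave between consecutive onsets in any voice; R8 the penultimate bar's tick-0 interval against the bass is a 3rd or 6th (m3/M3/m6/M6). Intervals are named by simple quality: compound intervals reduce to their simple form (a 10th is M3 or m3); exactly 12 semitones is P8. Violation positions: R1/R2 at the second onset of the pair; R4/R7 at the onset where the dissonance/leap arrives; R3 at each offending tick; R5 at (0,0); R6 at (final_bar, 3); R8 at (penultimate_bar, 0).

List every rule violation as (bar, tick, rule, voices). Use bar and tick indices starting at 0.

bar 0: v0=E3 v1=E4 downbeat P8
bar 1: v0=F3 v1=C4 downbeat P5
bar 2: v0=G3 v1=B3 downbeat M3
bar 3: v0=B3 v1=G4 downbeat m6
bar 4: v0=G3 v1=E4 downbeat M6
bar 5: v0=E3 v1=G3 downbeat m3
bar 6: v0=D3 v1=D4 downbeat P8
bar 7: v0=B2 v1=F3 downbeat TT
bar 8: v0=D3 v1=B3 downbeat M6
bar 9: v0=E3 v1=E4 downbeat P8
  -> R4 @ bar 1 tick 2 v(0, 1): F3/G3 M2 untreated
  -> R4 @ bar 4 tick 2 v(0, 1): G3/A4 M2 untreated
  -> R7 @ bar 5 tick 0 v(1,): A4->G3 leap 14st
  -> R4 @ bar 7 tick 0 v(0, 1): B2/F3 TT untreated
  -> R7 @ bar 7 tick 0 v(1,): B3->F3 leap 6st
  -> R1 @ bar 9 tick 0 v(0, 1): D3/D4 P8 -> E3/E4 P8 similar

(1, 2, R4, (0, 1))
(4, 2, R4, (0, 1))
(5, 0, R7, (1,))
(7, 0, R4, (0, 1))
(7, 0, R7, (1,))
(9, 0, R1, (0, 1))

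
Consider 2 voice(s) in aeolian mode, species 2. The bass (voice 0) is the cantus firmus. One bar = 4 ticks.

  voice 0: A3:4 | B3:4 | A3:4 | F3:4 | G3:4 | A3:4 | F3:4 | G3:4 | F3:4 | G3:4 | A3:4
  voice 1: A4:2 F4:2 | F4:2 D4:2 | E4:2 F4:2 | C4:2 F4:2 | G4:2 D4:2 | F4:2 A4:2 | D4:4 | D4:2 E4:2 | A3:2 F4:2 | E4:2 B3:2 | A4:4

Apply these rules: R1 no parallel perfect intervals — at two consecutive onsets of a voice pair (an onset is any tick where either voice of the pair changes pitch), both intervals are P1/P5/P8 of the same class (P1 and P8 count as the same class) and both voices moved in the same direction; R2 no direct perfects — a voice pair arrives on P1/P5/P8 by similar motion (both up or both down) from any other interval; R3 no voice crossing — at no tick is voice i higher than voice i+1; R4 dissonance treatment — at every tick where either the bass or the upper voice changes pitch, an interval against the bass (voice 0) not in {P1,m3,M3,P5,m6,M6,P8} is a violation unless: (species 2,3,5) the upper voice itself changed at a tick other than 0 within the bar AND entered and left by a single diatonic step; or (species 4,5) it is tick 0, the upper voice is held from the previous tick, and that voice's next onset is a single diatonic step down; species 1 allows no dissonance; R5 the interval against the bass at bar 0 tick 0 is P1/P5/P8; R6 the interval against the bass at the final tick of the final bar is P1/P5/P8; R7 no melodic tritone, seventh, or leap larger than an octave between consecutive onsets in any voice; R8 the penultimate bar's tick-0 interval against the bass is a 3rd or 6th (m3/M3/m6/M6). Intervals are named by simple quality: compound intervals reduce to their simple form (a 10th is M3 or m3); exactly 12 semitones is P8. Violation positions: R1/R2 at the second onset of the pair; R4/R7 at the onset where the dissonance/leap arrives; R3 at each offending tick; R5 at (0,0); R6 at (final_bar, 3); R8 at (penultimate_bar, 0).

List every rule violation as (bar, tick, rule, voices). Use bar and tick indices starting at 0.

bar 0: v0=A3 v1=A4 downbeat P8
bar 1: v0=B3 v1=F4 downbeat TT
bar 2: v0=A3 v1=E4 downbeat P5
bar 3: v0=F3 v1=C4 downbeat P5
bar 4: v0=G3 v1=G4 downbeat P8
bar 5: v0=A3 v1=F4 downbeat m6
bar 6: v0=F3 v1=D4 downbeat M6
bar 7: v0=G3 v1=D4 downbeat P5
bar 8: v0=F3 v1=A3 downbeat M3
bar 9: v0=G3 v1=E4 downbeat M6
bar 10: v0=A3 v1=A4 downbeat P8
  -> R4 @ bar 1 tick 0 v(0, 1): B3/F4 TT untreated
  -> R2 @ bar 3 tick 0 v(0, 1): A3/F4 m6 -> F3/C4 P5 similar
  -> R1 @ bar 4 tick 0 v(0, 1): F3/F4 P8 -> G3/G4 P8 similar
  -> R2 @ bar 10 tick 0 v(0, 1): G3/B3 M3 -> A3/A4 P8 similar
  -> R7 @ bar 10 tick 0 v(1,): B3->A4 leap 10st

(1, 0, R4, (0, 1))
(3, 0, R2, (0, 1))
(4, 0, R1, (0, 1))
(10, 0, R2, (0, 1))
(10, 0, R7, (1,))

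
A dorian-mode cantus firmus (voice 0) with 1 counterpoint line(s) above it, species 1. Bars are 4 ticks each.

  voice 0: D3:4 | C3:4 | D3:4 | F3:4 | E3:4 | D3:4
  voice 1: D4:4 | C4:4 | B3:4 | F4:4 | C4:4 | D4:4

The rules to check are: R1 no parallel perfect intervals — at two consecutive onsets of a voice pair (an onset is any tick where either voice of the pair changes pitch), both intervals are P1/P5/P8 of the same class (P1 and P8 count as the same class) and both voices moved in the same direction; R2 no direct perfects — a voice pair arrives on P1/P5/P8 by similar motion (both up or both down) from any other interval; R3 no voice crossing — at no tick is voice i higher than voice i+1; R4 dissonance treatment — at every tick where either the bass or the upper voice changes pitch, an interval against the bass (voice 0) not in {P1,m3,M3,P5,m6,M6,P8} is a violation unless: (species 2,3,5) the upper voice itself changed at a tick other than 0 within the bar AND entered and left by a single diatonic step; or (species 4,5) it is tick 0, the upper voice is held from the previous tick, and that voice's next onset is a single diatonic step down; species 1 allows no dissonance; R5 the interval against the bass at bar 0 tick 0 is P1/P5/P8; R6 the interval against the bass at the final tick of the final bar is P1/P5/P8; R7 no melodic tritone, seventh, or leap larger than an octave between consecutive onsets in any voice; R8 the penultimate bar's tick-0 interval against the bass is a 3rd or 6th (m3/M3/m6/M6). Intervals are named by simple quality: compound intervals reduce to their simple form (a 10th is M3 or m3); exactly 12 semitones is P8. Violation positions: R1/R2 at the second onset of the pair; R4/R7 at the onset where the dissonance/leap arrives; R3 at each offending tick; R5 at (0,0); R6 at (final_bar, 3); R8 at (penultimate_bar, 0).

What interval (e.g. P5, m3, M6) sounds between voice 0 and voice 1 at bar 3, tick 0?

P8

voice 0=F3 voice 1=F4 -> P8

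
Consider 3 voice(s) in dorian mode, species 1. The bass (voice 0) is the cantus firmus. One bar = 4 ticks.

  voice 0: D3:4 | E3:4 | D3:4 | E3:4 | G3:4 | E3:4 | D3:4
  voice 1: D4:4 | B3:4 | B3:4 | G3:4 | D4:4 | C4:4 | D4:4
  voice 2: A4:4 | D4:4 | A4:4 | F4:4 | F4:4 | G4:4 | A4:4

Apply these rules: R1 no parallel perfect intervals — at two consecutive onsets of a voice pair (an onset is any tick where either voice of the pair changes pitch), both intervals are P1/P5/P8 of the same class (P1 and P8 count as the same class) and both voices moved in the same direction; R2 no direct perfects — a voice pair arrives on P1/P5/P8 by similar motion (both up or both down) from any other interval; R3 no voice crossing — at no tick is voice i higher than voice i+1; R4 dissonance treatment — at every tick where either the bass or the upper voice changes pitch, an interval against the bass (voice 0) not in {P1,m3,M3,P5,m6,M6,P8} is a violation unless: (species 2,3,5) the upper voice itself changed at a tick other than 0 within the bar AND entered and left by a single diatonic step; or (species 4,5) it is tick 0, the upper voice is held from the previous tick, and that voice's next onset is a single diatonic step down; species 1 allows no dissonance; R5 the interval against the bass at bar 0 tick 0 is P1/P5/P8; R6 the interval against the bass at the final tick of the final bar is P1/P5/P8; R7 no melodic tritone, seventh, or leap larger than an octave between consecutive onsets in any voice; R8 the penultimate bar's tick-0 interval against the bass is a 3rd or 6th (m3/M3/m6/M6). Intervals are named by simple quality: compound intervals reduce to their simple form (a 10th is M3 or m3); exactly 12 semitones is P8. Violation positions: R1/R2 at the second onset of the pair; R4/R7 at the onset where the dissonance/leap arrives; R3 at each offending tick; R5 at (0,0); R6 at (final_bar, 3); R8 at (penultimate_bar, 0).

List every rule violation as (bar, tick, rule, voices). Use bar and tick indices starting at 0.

(1, 0, R4, (0, 2))
(3, 0, R4, (0, 2))
(4, 0, R2, (0, 1))
(4, 0, R4, (0, 2))
(6, 0, R1, (1, 2))

bar 0: v0=D3 v1=D4 v2=A4 downbeat P5
bar 1: v0=E3 v1=B3 v2=D4 downbeat m7
bar 2: v0=D3 v1=B3 v2=A4 downbeat P5
bar 3: v0=E3 v1=G3 v2=F4 downbeat m2
bar 4: v0=G3 v1=D4 v2=F4 downbeat m7
bar 5: v0=E3 v1=C4 v2=G4 downbeat m3
bar 6: v0=D3 v1=D4 v2=A4 downbeat P5
  -> R4 @ bar 1 tick 0 v(0, 2): E3/D4 m7 untreated
  -> R4 @ bar 3 tick 0 v(0, 2): E3/F4 m2 untreated
  -> R2 @ bar 4 tick 0 v(0, 1): E3/G3 m3 -> G3/D4 P5 similar
  -> R4 @ bar 4 tick 0 v(0, 2): G3/F4 m7 untreated
  -> R1 @ bar 6 tick 0 v(1, 2): C4/G4 P5 -> D4/A4 P5 similar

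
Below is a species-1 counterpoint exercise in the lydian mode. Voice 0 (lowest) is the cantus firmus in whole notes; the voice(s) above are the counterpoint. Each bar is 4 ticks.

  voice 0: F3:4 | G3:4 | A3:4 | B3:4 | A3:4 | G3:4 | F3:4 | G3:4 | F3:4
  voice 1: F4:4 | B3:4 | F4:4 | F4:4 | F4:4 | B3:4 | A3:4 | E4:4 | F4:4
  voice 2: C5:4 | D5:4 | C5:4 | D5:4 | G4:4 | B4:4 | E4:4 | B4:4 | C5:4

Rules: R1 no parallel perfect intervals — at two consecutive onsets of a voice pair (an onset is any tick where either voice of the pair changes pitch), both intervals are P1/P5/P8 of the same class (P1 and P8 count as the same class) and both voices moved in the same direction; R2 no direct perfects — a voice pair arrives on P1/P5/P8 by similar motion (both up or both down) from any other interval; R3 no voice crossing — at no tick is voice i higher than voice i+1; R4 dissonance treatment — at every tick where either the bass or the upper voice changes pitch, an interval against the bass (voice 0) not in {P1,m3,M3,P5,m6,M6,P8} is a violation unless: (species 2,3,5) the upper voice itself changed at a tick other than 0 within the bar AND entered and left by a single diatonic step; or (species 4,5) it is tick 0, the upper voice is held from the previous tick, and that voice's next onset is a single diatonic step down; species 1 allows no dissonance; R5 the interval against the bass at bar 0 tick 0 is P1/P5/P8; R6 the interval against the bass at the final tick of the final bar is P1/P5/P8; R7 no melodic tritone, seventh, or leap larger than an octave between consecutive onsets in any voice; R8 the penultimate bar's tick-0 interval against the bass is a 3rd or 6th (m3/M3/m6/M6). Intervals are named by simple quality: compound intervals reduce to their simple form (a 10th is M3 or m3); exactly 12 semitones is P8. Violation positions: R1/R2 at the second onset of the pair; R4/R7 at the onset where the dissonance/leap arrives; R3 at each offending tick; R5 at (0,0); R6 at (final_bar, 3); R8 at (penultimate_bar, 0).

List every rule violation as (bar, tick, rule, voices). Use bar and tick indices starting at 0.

bar 0: v0=F3 v1=F4 v2=C5 downbeat P5
bar 1: v0=G3 v1=B3 v2=D5 downbeat P5
bar 2: v0=A3 v1=F4 v2=C5 downbeat m3
bar 3: v0=B3 v1=F4 v2=D5 downbeat m3
bar 4: v0=A3 v1=F4 v2=G4 downbeat m7
bar 5: v0=G3 v1=B3 v2=B4 downbeat M3
bar 6: v0=F3 v1=A3 v2=E4 downbeat M7
bar 7: v0=G3 v1=E4 v2=B4 downbeat M3
bar 8: v0=F3 v1=F4 v2=C5 downbeat P5
  -> R1 @ bar 1 tick 0 v(0, 2): F3/C5 P5 -> G3/D5 P5 similar
  -> R7 @ bar 1 tick 0 v(1,): F4->B3 leap 6st
  -> R7 @ bar 2 tick 0 v(1,): B3->F4 leap 6st
  -> R4 @ bar 3 tick 0 v(0, 1): B3/F4 TT untreated
  -> R4 @ bar 4 tick 0 v(0, 2): A3/G4 m7 untreated
  -> R7 @ bar 5 tick 0 v(1,): F4->B3 leap 6st
  -> R2 @ bar 6 tick 0 v(1, 2): B3/B4 P8 -> A3/E4 P5 similar
  -> R4 @ bar 6 tick 0 v(0, 2): F3/E4 M7 untreated
  -> R1 @ bar 7 tick 0 v(1, 2): A3/E4 P5 -> E4/B4 P5 similar
  -> R1 @ bar 8 tick 0 v(1, 2): E4/B4 P5 -> F4/C5 P5 similar

(1, 0, R1, (0, 2))
(1, 0, R7, (1,))
(2, 0, R7, (1,))
(3, 0, R4, (0, 1))
(4, 0, R4, (0, 2))
(5, 0, R7, (1,))
(6, 0, R2, (1, 2))
(6, 0, R4, (0, 2))
(7, 0, R1, (1, 2))
(8, 0, R1, (1, 2))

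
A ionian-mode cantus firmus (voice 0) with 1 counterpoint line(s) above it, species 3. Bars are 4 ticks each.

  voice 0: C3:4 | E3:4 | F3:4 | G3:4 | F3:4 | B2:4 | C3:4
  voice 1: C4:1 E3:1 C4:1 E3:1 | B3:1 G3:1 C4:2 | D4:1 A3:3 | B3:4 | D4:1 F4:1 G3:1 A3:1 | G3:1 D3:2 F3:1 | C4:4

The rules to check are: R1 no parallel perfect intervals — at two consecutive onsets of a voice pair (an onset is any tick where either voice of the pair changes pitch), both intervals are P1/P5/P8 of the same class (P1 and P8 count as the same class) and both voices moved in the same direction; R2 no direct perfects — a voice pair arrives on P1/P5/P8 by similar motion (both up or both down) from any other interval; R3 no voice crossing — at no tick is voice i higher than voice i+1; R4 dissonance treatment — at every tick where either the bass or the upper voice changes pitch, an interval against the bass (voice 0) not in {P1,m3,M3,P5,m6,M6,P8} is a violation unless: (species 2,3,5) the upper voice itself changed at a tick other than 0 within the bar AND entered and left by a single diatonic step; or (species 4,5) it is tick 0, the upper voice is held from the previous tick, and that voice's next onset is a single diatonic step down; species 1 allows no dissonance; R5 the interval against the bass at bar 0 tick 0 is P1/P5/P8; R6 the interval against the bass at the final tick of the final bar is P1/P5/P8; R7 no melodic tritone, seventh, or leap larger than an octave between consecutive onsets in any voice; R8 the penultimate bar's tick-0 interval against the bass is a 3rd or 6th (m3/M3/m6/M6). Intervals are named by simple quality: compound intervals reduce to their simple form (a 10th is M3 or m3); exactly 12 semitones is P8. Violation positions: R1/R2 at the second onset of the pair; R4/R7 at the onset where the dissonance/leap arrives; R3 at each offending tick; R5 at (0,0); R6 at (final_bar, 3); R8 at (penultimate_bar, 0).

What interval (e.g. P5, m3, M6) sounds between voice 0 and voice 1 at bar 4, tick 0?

voice 0=F3 voice 1=D4 -> M6

M6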